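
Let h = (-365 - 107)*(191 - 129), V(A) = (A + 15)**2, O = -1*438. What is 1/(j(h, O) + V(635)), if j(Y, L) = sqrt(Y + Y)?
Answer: 105625/44626577132 - I*sqrt(3658)/44626577132 ≈ 2.3669e-6 - 1.3553e-9*I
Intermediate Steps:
O = -438
V(A) = (15 + A)**2
h = -29264 (h = -472*62 = -29264)
j(Y, L) = sqrt(2)*sqrt(Y) (j(Y, L) = sqrt(2*Y) = sqrt(2)*sqrt(Y))
1/(j(h, O) + V(635)) = 1/(sqrt(2)*sqrt(-29264) + (15 + 635)**2) = 1/(sqrt(2)*(4*I*sqrt(1829)) + 650**2) = 1/(4*I*sqrt(3658) + 422500) = 1/(422500 + 4*I*sqrt(3658))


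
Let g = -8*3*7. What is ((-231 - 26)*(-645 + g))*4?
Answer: 835764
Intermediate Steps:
g = -168 (g = -24*7 = -168)
((-231 - 26)*(-645 + g))*4 = ((-231 - 26)*(-645 - 168))*4 = -257*(-813)*4 = 208941*4 = 835764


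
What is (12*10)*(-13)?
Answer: -1560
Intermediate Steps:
(12*10)*(-13) = 120*(-13) = -1560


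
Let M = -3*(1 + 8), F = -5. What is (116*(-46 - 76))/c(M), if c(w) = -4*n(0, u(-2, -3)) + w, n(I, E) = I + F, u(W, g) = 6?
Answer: 14152/7 ≈ 2021.7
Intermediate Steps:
M = -27 (M = -3*9 = -27)
n(I, E) = -5 + I (n(I, E) = I - 5 = -5 + I)
c(w) = 20 + w (c(w) = -4*(-5 + 0) + w = -4*(-5) + w = 20 + w)
(116*(-46 - 76))/c(M) = (116*(-46 - 76))/(20 - 27) = (116*(-122))/(-7) = -14152*(-⅐) = 14152/7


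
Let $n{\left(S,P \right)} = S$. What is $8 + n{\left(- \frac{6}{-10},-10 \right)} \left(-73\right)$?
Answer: $- \frac{179}{5} \approx -35.8$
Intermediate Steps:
$8 + n{\left(- \frac{6}{-10},-10 \right)} \left(-73\right) = 8 + - \frac{6}{-10} \left(-73\right) = 8 + \left(-6\right) \left(- \frac{1}{10}\right) \left(-73\right) = 8 + \frac{3}{5} \left(-73\right) = 8 - \frac{219}{5} = - \frac{179}{5}$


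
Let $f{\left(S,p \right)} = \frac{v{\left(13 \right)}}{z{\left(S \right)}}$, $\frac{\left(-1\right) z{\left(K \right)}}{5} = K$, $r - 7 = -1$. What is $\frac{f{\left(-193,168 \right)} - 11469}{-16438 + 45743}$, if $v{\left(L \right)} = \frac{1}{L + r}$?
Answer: $- \frac{210284114}{537307175} \approx -0.39137$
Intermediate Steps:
$r = 6$ ($r = 7 - 1 = 6$)
$z{\left(K \right)} = - 5 K$
$v{\left(L \right)} = \frac{1}{6 + L}$ ($v{\left(L \right)} = \frac{1}{L + 6} = \frac{1}{6 + L}$)
$f{\left(S,p \right)} = - \frac{1}{95 S}$ ($f{\left(S,p \right)} = \frac{1}{\left(6 + 13\right) \left(- 5 S\right)} = \frac{\left(- \frac{1}{5}\right) \frac{1}{S}}{19} = - \frac{1}{95 S}$)
$\frac{f{\left(-193,168 \right)} - 11469}{-16438 + 45743} = \frac{- \frac{1}{95 \left(-193\right)} - 11469}{-16438 + 45743} = \frac{\left(- \frac{1}{95}\right) \left(- \frac{1}{193}\right) - 11469}{29305} = \left(\frac{1}{18335} - 11469\right) \frac{1}{29305} = \left(- \frac{210284114}{18335}\right) \frac{1}{29305} = - \frac{210284114}{537307175}$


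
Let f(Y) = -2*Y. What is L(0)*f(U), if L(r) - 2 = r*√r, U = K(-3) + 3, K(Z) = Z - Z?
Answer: -12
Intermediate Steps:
K(Z) = 0
U = 3 (U = 0 + 3 = 3)
L(r) = 2 + r^(3/2) (L(r) = 2 + r*√r = 2 + r^(3/2))
L(0)*f(U) = (2 + 0^(3/2))*(-2*3) = (2 + 0)*(-6) = 2*(-6) = -12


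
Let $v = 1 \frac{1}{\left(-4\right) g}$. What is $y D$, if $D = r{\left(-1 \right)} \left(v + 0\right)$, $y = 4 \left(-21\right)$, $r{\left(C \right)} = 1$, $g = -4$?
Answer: $- \frac{21}{4} \approx -5.25$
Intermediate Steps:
$v = \frac{1}{16}$ ($v = 1 \frac{1}{\left(-4\right) \left(-4\right)} = 1 \cdot \frac{1}{16} = \frac{1}{16} \approx 0.0625$)
$y = -84$
$D = \frac{1}{16}$ ($D = 1 \left(\frac{1}{16} + 0\right) = 1 \cdot \frac{1}{16} = \frac{1}{16} \approx 0.0625$)
$y D = \left(-84\right) \frac{1}{16} = - \frac{21}{4}$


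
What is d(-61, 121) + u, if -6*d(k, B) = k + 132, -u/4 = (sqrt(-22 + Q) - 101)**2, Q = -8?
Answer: -244175/6 + 808*I*sqrt(30) ≈ -40696.0 + 4425.6*I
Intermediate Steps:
u = -4*(-101 + I*sqrt(30))**2 (u = -4*(sqrt(-22 - 8) - 101)**2 = -4*(sqrt(-30) - 101)**2 = -4*(I*sqrt(30) - 101)**2 = -4*(-101 + I*sqrt(30))**2 ≈ -40684.0 + 4425.6*I)
d(k, B) = -22 - k/6 (d(k, B) = -(k + 132)/6 = -(132 + k)/6 = -22 - k/6)
d(-61, 121) + u = (-22 - 1/6*(-61)) + (-40684 + 808*I*sqrt(30)) = (-22 + 61/6) + (-40684 + 808*I*sqrt(30)) = -71/6 + (-40684 + 808*I*sqrt(30)) = -244175/6 + 808*I*sqrt(30)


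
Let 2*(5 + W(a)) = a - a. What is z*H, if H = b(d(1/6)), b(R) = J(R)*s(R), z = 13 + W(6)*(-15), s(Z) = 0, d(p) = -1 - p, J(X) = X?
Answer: 0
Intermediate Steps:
W(a) = -5 (W(a) = -5 + (a - a)/2 = -5 + (1/2)*0 = -5 + 0 = -5)
z = 88 (z = 13 - 5*(-15) = 13 + 75 = 88)
b(R) = 0 (b(R) = R*0 = 0)
H = 0
z*H = 88*0 = 0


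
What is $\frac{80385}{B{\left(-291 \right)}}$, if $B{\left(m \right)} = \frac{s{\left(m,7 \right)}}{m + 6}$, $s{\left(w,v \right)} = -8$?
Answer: $\frac{22909725}{8} \approx 2.8637 \cdot 10^{6}$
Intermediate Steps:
$B{\left(m \right)} = - \frac{8}{6 + m}$ ($B{\left(m \right)} = - \frac{8}{m + 6} = - \frac{8}{6 + m}$)
$\frac{80385}{B{\left(-291 \right)}} = \frac{80385}{\left(-8\right) \frac{1}{6 - 291}} = \frac{80385}{\left(-8\right) \frac{1}{-285}} = \frac{80385}{\left(-8\right) \left(- \frac{1}{285}\right)} = \frac{80385}{\frac{8}{285}} = 80385 \cdot \frac{285}{8} = \frac{22909725}{8}$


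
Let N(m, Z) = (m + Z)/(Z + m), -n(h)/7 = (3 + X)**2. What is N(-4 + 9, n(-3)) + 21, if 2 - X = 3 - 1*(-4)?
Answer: 22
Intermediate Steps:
X = -5 (X = 2 - (3 - 1*(-4)) = 2 - (3 + 4) = 2 - 1*7 = 2 - 7 = -5)
n(h) = -28 (n(h) = -7*(3 - 5)**2 = -7*(-2)**2 = -7*4 = -28)
N(m, Z) = 1 (N(m, Z) = (Z + m)/(Z + m) = 1)
N(-4 + 9, n(-3)) + 21 = 1 + 21 = 22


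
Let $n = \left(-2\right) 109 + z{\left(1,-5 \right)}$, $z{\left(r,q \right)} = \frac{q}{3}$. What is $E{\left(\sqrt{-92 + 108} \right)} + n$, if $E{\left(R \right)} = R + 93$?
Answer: $- \frac{368}{3} \approx -122.67$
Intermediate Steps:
$z{\left(r,q \right)} = \frac{q}{3}$ ($z{\left(r,q \right)} = q \frac{1}{3} = \frac{q}{3}$)
$n = - \frac{659}{3}$ ($n = \left(-2\right) 109 + \frac{1}{3} \left(-5\right) = -218 - \frac{5}{3} = - \frac{659}{3} \approx -219.67$)
$E{\left(R \right)} = 93 + R$
$E{\left(\sqrt{-92 + 108} \right)} + n = \left(93 + \sqrt{-92 + 108}\right) - \frac{659}{3} = \left(93 + \sqrt{16}\right) - \frac{659}{3} = \left(93 + 4\right) - \frac{659}{3} = 97 - \frac{659}{3} = - \frac{368}{3}$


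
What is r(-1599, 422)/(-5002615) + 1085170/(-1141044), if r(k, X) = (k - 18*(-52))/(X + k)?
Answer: -3194783101211261/3359277953990310 ≈ -0.95103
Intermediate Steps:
r(k, X) = (936 + k)/(X + k) (r(k, X) = (k + 936)/(X + k) = (936 + k)/(X + k))
r(-1599, 422)/(-5002615) + 1085170/(-1141044) = ((936 - 1599)/(422 - 1599))/(-5002615) + 1085170/(-1141044) = (-663/(-1177))*(-1/5002615) + 1085170*(-1/1141044) = -1/1177*(-663)*(-1/5002615) - 542585/570522 = (663/1177)*(-1/5002615) - 542585/570522 = -663/5888077855 - 542585/570522 = -3194783101211261/3359277953990310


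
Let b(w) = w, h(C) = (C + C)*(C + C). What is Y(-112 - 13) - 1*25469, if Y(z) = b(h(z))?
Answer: 37031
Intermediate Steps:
h(C) = 4*C² (h(C) = (2*C)*(2*C) = 4*C²)
Y(z) = 4*z²
Y(-112 - 13) - 1*25469 = 4*(-112 - 13)² - 1*25469 = 4*(-125)² - 25469 = 4*15625 - 25469 = 62500 - 25469 = 37031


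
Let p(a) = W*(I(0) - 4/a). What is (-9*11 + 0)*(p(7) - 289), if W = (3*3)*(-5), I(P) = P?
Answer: 182457/7 ≈ 26065.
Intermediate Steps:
W = -45 (W = 9*(-5) = -45)
p(a) = 180/a (p(a) = -45*(0 - 4/a) = -(-180)/a = 180/a)
(-9*11 + 0)*(p(7) - 289) = (-9*11 + 0)*(180/7 - 289) = (-99 + 0)*(180*(1/7) - 289) = -99*(180/7 - 289) = -99*(-1843/7) = 182457/7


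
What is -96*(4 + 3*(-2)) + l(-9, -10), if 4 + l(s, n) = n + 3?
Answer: 181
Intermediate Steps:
l(s, n) = -1 + n (l(s, n) = -4 + (n + 3) = -4 + (3 + n) = -1 + n)
-96*(4 + 3*(-2)) + l(-9, -10) = -96*(4 + 3*(-2)) + (-1 - 10) = -96*(4 - 6) - 11 = -96*(-2) - 11 = 192 - 11 = 181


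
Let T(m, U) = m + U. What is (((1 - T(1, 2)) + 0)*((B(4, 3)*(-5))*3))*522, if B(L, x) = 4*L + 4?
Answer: 313200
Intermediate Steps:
B(L, x) = 4 + 4*L
T(m, U) = U + m
(((1 - T(1, 2)) + 0)*((B(4, 3)*(-5))*3))*522 = (((1 - (2 + 1)) + 0)*(((4 + 4*4)*(-5))*3))*522 = (((1 - 1*3) + 0)*(((4 + 16)*(-5))*3))*522 = (((1 - 3) + 0)*((20*(-5))*3))*522 = ((-2 + 0)*(-100*3))*522 = -2*(-300)*522 = 600*522 = 313200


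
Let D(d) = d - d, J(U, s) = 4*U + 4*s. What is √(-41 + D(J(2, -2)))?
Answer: I*√41 ≈ 6.4031*I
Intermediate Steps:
D(d) = 0
√(-41 + D(J(2, -2))) = √(-41 + 0) = √(-41) = I*√41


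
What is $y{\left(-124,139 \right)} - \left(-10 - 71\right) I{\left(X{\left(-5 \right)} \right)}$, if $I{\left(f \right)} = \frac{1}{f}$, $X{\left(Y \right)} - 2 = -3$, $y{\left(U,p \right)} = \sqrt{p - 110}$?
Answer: $-81 + \sqrt{29} \approx -75.615$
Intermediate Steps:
$y{\left(U,p \right)} = \sqrt{-110 + p}$
$X{\left(Y \right)} = -1$ ($X{\left(Y \right)} = 2 - 3 = -1$)
$y{\left(-124,139 \right)} - \left(-10 - 71\right) I{\left(X{\left(-5 \right)} \right)} = \sqrt{-110 + 139} - \frac{-10 - 71}{-1} = \sqrt{29} - \left(-81\right) \left(-1\right) = \sqrt{29} - 81 = -81 + \sqrt{29}$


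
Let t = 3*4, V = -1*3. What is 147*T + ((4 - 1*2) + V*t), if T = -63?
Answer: -9295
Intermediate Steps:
V = -3
t = 12
147*T + ((4 - 1*2) + V*t) = 147*(-63) + ((4 - 1*2) - 3*12) = -9261 + ((4 - 2) - 36) = -9261 + (2 - 36) = -9261 - 34 = -9295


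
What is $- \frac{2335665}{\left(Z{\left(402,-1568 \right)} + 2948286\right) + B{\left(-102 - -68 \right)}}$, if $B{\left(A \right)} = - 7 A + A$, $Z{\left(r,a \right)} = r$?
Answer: $- \frac{778555}{982964} \approx -0.79205$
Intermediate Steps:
$B{\left(A \right)} = - 6 A$
$- \frac{2335665}{\left(Z{\left(402,-1568 \right)} + 2948286\right) + B{\left(-102 - -68 \right)}} = - \frac{2335665}{\left(402 + 2948286\right) - 6 \left(-102 - -68\right)} = - \frac{2335665}{2948688 - 6 \left(-102 + 68\right)} = - \frac{2335665}{2948688 - -204} = - \frac{2335665}{2948688 + 204} = - \frac{2335665}{2948892} = \left(-2335665\right) \frac{1}{2948892} = - \frac{778555}{982964}$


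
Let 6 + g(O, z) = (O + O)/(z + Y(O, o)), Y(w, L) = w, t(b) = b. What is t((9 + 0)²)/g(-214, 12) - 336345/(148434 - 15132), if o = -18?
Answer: -203731817/8709064 ≈ -23.393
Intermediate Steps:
g(O, z) = -6 + 2*O/(O + z) (g(O, z) = -6 + (O + O)/(z + O) = -6 + (2*O)/(O + z) = -6 + 2*O/(O + z))
t((9 + 0)²)/g(-214, 12) - 336345/(148434 - 15132) = (9 + 0)²/((2*(-3*12 - 2*(-214))/(-214 + 12))) - 336345/(148434 - 15132) = 9²/((2*(-36 + 428)/(-202))) - 336345/133302 = 81/((2*(-1/202)*392)) - 336345*1/133302 = 81/(-392/101) - 112115/44434 = 81*(-101/392) - 112115/44434 = -8181/392 - 112115/44434 = -203731817/8709064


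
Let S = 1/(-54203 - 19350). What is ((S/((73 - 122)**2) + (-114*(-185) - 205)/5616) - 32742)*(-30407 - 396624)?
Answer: 13865480607364874362237/991789828848 ≈ 1.3980e+10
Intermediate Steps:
S = -1/73553 (S = 1/(-73553) = -1/73553 ≈ -1.3596e-5)
((S/((73 - 122)**2) + (-114*(-185) - 205)/5616) - 32742)*(-30407 - 396624) = ((-1/(73553*(73 - 122)**2) + (-114*(-185) - 205)/5616) - 32742)*(-30407 - 396624) = ((-1/(73553*((-49)**2)) + (21090 - 205)*(1/5616)) - 32742)*(-427031) = ((-1/73553/2401 + 20885*(1/5616)) - 32742)*(-427031) = ((-1/73553*1/2401 + 20885/5616) - 32742)*(-427031) = ((-1/176600753 + 20885/5616) - 32742)*(-427031) = (3688306720789/991789828848 - 32742)*(-427031) = -32469494269420427/991789828848*(-427031) = 13865480607364874362237/991789828848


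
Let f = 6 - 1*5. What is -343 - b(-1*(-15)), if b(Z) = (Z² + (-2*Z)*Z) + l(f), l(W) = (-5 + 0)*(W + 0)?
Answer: -113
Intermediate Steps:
f = 1 (f = 6 - 5 = 1)
l(W) = -5*W
b(Z) = -5 - Z² (b(Z) = (Z² + (-2*Z)*Z) - 5*1 = (Z² - 2*Z²) - 5 = -Z² - 5 = -5 - Z²)
-343 - b(-1*(-15)) = -343 - (-5 - (-1*(-15))²) = -343 - (-5 - 1*15²) = -343 - (-5 - 1*225) = -343 - (-5 - 225) = -343 - 1*(-230) = -343 + 230 = -113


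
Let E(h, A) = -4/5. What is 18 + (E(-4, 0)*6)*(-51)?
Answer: 1314/5 ≈ 262.80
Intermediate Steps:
E(h, A) = -⅘ (E(h, A) = -4*⅕ = -⅘)
18 + (E(-4, 0)*6)*(-51) = 18 - ⅘*6*(-51) = 18 - 24/5*(-51) = 18 + 1224/5 = 1314/5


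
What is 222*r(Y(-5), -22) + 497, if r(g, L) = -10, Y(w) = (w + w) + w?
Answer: -1723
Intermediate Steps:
Y(w) = 3*w (Y(w) = 2*w + w = 3*w)
222*r(Y(-5), -22) + 497 = 222*(-10) + 497 = -2220 + 497 = -1723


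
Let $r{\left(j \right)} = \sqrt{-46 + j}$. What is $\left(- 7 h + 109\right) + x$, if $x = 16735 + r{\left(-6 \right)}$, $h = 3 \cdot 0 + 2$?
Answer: $16830 + 2 i \sqrt{13} \approx 16830.0 + 7.2111 i$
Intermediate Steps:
$h = 2$ ($h = 0 + 2 = 2$)
$x = 16735 + 2 i \sqrt{13}$ ($x = 16735 + \sqrt{-46 - 6} = 16735 + \sqrt{-52} = 16735 + 2 i \sqrt{13} \approx 16735.0 + 7.2111 i$)
$\left(- 7 h + 109\right) + x = \left(\left(-7\right) 2 + 109\right) + \left(16735 + 2 i \sqrt{13}\right) = \left(-14 + 109\right) + \left(16735 + 2 i \sqrt{13}\right) = 95 + \left(16735 + 2 i \sqrt{13}\right) = 16830 + 2 i \sqrt{13}$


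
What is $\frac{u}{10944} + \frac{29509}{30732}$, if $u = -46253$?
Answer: $- \frac{91541725}{28027584} \approx -3.2661$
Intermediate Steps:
$\frac{u}{10944} + \frac{29509}{30732} = - \frac{46253}{10944} + \frac{29509}{30732} = - \frac{91541725}{28027584}$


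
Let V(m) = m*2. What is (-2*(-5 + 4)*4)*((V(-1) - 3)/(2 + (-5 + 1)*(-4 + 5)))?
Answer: 20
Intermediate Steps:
V(m) = 2*m
(-2*(-5 + 4)*4)*((V(-1) - 3)/(2 + (-5 + 1)*(-4 + 5))) = (-2*(-5 + 4)*4)*((2*(-1) - 3)/(2 + (-5 + 1)*(-4 + 5))) = (-(-2)*4)*((-2 - 3)/(2 - 4*1)) = (-2*(-4))*(-5/(2 - 4)) = 8*(-5/(-2)) = 8*(-5*(-½)) = 8*(5/2) = 20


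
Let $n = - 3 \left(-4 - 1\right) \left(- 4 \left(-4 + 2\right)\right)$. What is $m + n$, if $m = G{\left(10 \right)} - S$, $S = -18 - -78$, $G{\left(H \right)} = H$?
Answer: $70$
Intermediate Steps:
$S = 60$ ($S = -18 + 78 = 60$)
$n = 120$ ($n = \left(-3\right) \left(-5\right) \left(\left(-4\right) \left(-2\right)\right) = 15 \cdot 8 = 120$)
$m = -50$ ($m = 10 - 60 = -50$)
$m + n = -50 + 120 = 70$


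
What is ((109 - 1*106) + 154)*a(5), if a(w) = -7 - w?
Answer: -1884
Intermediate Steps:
((109 - 1*106) + 154)*a(5) = ((109 - 1*106) + 154)*(-7 - 1*5) = ((109 - 106) + 154)*(-7 - 5) = (3 + 154)*(-12) = 157*(-12) = -1884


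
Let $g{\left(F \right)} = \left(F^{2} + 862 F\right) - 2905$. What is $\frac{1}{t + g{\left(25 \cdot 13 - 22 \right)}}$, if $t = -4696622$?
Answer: $- \frac{1}{4346532} \approx -2.3007 \cdot 10^{-7}$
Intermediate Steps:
$g{\left(F \right)} = -2905 + F^{2} + 862 F$
$\frac{1}{t + g{\left(25 \cdot 13 - 22 \right)}} = \frac{1}{-4696622 + \left(-2905 + \left(25 \cdot 13 - 22\right)^{2} + 862 \left(25 \cdot 13 - 22\right)\right)} = \frac{1}{-4696622 + \left(-2905 + \left(325 - 22\right)^{2} + 862 \left(325 - 22\right)\right)} = \frac{1}{-4696622 + \left(-2905 + 303^{2} + 862 \cdot 303\right)} = \frac{1}{-4696622 + \left(-2905 + 91809 + 261186\right)} = \frac{1}{-4696622 + 350090} = \frac{1}{-4346532} = - \frac{1}{4346532}$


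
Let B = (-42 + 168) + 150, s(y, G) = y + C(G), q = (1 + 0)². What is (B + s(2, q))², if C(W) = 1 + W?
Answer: 78400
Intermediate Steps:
q = 1 (q = 1² = 1)
s(y, G) = 1 + G + y (s(y, G) = y + (1 + G) = 1 + G + y)
B = 276 (B = 126 + 150 = 276)
(B + s(2, q))² = (276 + (1 + 1 + 2))² = (276 + 4)² = 280² = 78400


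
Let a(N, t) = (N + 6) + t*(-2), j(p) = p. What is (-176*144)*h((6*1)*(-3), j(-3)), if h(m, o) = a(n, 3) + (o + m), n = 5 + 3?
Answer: 329472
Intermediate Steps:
n = 8
a(N, t) = 6 + N - 2*t (a(N, t) = (6 + N) - 2*t = 6 + N - 2*t)
h(m, o) = 8 + m + o (h(m, o) = (6 + 8 - 2*3) + (o + m) = (6 + 8 - 6) + (m + o) = 8 + (m + o) = 8 + m + o)
(-176*144)*h((6*1)*(-3), j(-3)) = (-176*144)*(8 + (6*1)*(-3) - 3) = -25344*(8 + 6*(-3) - 3) = -25344*(8 - 18 - 3) = -25344*(-13) = 329472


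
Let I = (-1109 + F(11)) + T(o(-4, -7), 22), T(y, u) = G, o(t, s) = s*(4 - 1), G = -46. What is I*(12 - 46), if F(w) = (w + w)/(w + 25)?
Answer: 353243/9 ≈ 39249.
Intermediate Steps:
o(t, s) = 3*s (o(t, s) = s*3 = 3*s)
T(y, u) = -46
F(w) = 2*w/(25 + w) (F(w) = (2*w)/(25 + w) = 2*w/(25 + w))
I = -20779/18 (I = (-1109 + 2*11/(25 + 11)) - 46 = (-1109 + 2*11/36) - 46 = (-1109 + 2*11*(1/36)) - 46 = (-1109 + 11/18) - 46 = -19951/18 - 46 = -20779/18 ≈ -1154.4)
I*(12 - 46) = -20779*(12 - 46)/18 = -20779/18*(-34) = 353243/9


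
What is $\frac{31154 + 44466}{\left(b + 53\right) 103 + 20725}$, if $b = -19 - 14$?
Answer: $\frac{15124}{4557} \approx 3.3189$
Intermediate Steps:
$b = -33$ ($b = -19 - 14 = -33$)
$\frac{31154 + 44466}{\left(b + 53\right) 103 + 20725} = \frac{31154 + 44466}{\left(-33 + 53\right) 103 + 20725} = \frac{75620}{20 \cdot 103 + 20725} = \frac{75620}{2060 + 20725} = \frac{75620}{22785} = 75620 \cdot \frac{1}{22785} = \frac{15124}{4557}$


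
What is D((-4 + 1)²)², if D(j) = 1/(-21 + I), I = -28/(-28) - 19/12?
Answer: 144/67081 ≈ 0.0021467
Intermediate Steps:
I = -7/12 (I = -28*(-1/28) - 19*1/12 = 1 - 19/12 = -7/12 ≈ -0.58333)
D(j) = -12/259 (D(j) = 1/(-21 - 7/12) = 1/(-259/12) = -12/259)
D((-4 + 1)²)² = (-12/259)² = 144/67081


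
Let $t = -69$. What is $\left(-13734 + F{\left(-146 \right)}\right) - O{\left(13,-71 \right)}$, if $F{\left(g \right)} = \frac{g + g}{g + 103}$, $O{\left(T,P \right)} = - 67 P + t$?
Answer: $- \frac{791854}{43} \approx -18415.0$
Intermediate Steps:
$O{\left(T,P \right)} = -69 - 67 P$ ($O{\left(T,P \right)} = - 67 P - 69 = -69 - 67 P$)
$F{\left(g \right)} = \frac{2 g}{103 + g}$
$\left(-13734 + F{\left(-146 \right)}\right) - O{\left(13,-71 \right)} = \left(-13734 + 2 \left(-146\right) \frac{1}{103 - 146}\right) - \left(-69 - -4757\right) = \left(-13734 + 2 \left(-146\right) \frac{1}{-43}\right) - \left(-69 + 4757\right) = \left(-13734 + 2 \left(-146\right) \left(- \frac{1}{43}\right)\right) - 4688 = \left(-13734 + \frac{292}{43}\right) - 4688 = - \frac{590270}{43} - 4688 = - \frac{791854}{43}$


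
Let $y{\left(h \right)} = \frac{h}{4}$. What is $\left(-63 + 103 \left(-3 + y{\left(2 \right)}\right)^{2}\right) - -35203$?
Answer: $\frac{143135}{4} \approx 35784.0$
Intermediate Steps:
$y{\left(h \right)} = \frac{h}{4}$ ($y{\left(h \right)} = h \frac{1}{4} = \frac{h}{4}$)
$\left(-63 + 103 \left(-3 + y{\left(2 \right)}\right)^{2}\right) - -35203 = \left(-63 + 103 \left(-3 + \frac{1}{4} \cdot 2\right)^{2}\right) - -35203 = \left(-63 + 103 \left(-3 + \frac{1}{2}\right)^{2}\right) + 35203 = \left(-63 + 103 \left(- \frac{5}{2}\right)^{2}\right) + 35203 = \left(-63 + 103 \cdot \frac{25}{4}\right) + 35203 = \left(-63 + \frac{2575}{4}\right) + 35203 = \frac{2323}{4} + 35203 = \frac{143135}{4}$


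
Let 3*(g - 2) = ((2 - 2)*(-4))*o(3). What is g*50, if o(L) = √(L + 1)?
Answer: 100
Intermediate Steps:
o(L) = √(1 + L)
g = 2 (g = 2 + (((2 - 2)*(-4))*√(1 + 3))/3 = 2 + ((0*(-4))*√4)/3 = 2 + (0*2)/3 = 2 + (⅓)*0 = 2 + 0 = 2)
g*50 = 2*50 = 100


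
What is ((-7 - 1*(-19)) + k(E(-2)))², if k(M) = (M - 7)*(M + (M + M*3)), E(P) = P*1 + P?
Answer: 53824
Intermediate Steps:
E(P) = 2*P (E(P) = P + P = 2*P)
k(M) = 5*M*(-7 + M) (k(M) = (-7 + M)*(M + (M + 3*M)) = (-7 + M)*(M + 4*M) = (-7 + M)*(5*M) = 5*M*(-7 + M))
((-7 - 1*(-19)) + k(E(-2)))² = ((-7 - 1*(-19)) + 5*(2*(-2))*(-7 + 2*(-2)))² = ((-7 + 19) + 5*(-4)*(-7 - 4))² = (12 + 5*(-4)*(-11))² = (12 + 220)² = 232² = 53824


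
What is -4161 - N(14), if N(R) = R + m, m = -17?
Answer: -4158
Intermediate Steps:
N(R) = -17 + R (N(R) = R - 17 = -17 + R)
-4161 - N(14) = -4161 - (-17 + 14) = -4161 - 1*(-3) = -4161 + 3 = -4158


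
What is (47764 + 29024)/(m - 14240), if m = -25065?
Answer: -76788/39305 ≈ -1.9536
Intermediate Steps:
(47764 + 29024)/(m - 14240) = (47764 + 29024)/(-25065 - 14240) = 76788/(-39305) = 76788*(-1/39305) = -76788/39305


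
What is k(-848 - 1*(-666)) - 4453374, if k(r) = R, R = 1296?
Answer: -4452078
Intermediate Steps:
k(r) = 1296
k(-848 - 1*(-666)) - 4453374 = 1296 - 4453374 = -4452078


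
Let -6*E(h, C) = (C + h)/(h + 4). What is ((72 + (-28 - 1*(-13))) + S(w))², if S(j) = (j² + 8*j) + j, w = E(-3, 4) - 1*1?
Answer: 2968729/1296 ≈ 2290.7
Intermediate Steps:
E(h, C) = -(C + h)/(6*(4 + h)) (E(h, C) = -(C + h)/(6*(h + 4)) = -(C + h)/(6*(4 + h)))
w = -7/6 (w = (-1*4 - 1*(-3))/(6*(4 - 3)) - 1*1 = (⅙)*(-4 + 3)/1 - 1 = (⅙)*1*(-1) - 1 = -⅙ - 1 = -7/6 ≈ -1.1667)
S(j) = j² + 9*j
((72 + (-28 - 1*(-13))) + S(w))² = ((72 + (-28 - 1*(-13))) - 7*(9 - 7/6)/6)² = ((72 + (-28 + 13)) - 7/6*47/6)² = ((72 - 15) - 329/36)² = (57 - 329/36)² = (1723/36)² = 2968729/1296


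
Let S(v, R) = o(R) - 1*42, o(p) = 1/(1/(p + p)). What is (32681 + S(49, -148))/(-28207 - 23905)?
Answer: -32343/52112 ≈ -0.62064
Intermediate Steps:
o(p) = 2*p (o(p) = 1/(1/(2*p)) = 2*p)
S(v, R) = -42 + 2*R (S(v, R) = 2*R - 1*42 = 2*R - 42 = -42 + 2*R)
(32681 + S(49, -148))/(-28207 - 23905) = (32681 + (-42 + 2*(-148)))/(-28207 - 23905) = (32681 + (-42 - 296))/(-52112) = (32681 - 338)*(-1/52112) = 32343*(-1/52112) = -32343/52112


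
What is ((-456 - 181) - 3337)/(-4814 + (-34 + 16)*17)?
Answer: 1987/2560 ≈ 0.77617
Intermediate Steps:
((-456 - 181) - 3337)/(-4814 + (-34 + 16)*17) = (-637 - 3337)/(-4814 - 18*17) = -3974/(-4814 - 306) = -3974/(-5120) = -3974*(-1/5120) = 1987/2560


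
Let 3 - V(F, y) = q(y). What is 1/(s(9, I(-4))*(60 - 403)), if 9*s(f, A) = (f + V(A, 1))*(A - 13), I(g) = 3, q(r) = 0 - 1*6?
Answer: 1/6860 ≈ 0.00014577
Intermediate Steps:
q(r) = -6 (q(r) = 0 - 6 = -6)
V(F, y) = 9 (V(F, y) = 3 - 1*(-6) = 3 + 6 = 9)
s(f, A) = (-13 + A)*(9 + f)/9 (s(f, A) = ((f + 9)*(A - 13))/9 = ((9 + f)*(-13 + A))/9 = ((-13 + A)*(9 + f))/9 = (-13 + A)*(9 + f)/9)
1/(s(9, I(-4))*(60 - 403)) = 1/((-13 + 3 - 13/9*9 + (1/9)*3*9)*(60 - 403)) = 1/((-13 + 3 - 13 + 3)*(-343)) = 1/(-20*(-343)) = 1/6860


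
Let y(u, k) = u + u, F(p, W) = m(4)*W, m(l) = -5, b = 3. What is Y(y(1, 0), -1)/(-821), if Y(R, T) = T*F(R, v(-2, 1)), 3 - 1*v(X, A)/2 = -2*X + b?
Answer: 40/821 ≈ 0.048721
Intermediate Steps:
v(X, A) = 4*X (v(X, A) = 6 - 2*(-2*X + 3) = 6 - 2*(3 - 2*X) = 6 + (-6 + 4*X) = 4*X)
F(p, W) = -5*W
y(u, k) = 2*u
Y(R, T) = 40*T (Y(R, T) = T*(-20*(-2)) = T*(-5*(-8)) = T*40 = 40*T)
Y(y(1, 0), -1)/(-821) = (40*(-1))/(-821) = -40*(-1/821) = 40/821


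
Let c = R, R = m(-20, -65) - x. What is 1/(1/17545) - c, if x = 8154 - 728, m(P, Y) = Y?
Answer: 25036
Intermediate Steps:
x = 7426
R = -7491 (R = -65 - 1*7426 = -65 - 7426 = -7491)
c = -7491
1/(1/17545) - c = 1/(1/17545) - 1*(-7491) = 1/(1/17545) + 7491 = 17545 + 7491 = 25036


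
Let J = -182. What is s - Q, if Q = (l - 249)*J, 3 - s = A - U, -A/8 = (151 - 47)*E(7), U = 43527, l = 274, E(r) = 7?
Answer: 53904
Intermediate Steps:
A = -5824 (A = -8*(151 - 47)*7 = -832*7 = -8*728 = -5824)
s = 49354 (s = 3 - (-5824 - 1*43527) = 3 - (-5824 - 43527) = 3 - 1*(-49351) = 3 + 49351 = 49354)
Q = -4550 (Q = (274 - 249)*(-182) = 25*(-182) = -4550)
s - Q = 49354 - 1*(-4550) = 49354 + 4550 = 53904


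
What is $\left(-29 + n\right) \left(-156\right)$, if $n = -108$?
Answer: $21372$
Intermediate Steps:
$\left(-29 + n\right) \left(-156\right) = \left(-29 - 108\right) \left(-156\right) = \left(-137\right) \left(-156\right) = 21372$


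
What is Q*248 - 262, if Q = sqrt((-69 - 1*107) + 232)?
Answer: -262 + 496*sqrt(14) ≈ 1593.9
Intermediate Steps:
Q = 2*sqrt(14) (Q = sqrt((-69 - 107) + 232) = sqrt(-176 + 232) = sqrt(56) = 2*sqrt(14) ≈ 7.4833)
Q*248 - 262 = (2*sqrt(14))*248 - 262 = 496*sqrt(14) - 262 = -262 + 496*sqrt(14)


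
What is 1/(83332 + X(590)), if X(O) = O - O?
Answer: 1/83332 ≈ 1.2000e-5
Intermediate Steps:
X(O) = 0
1/(83332 + X(590)) = 1/(83332 + 0) = 1/83332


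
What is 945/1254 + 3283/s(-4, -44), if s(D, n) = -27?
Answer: -1363789/11286 ≈ -120.84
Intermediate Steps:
945/1254 + 3283/s(-4, -44) = 945/1254 + 3283/(-27) = 945*(1/1254) + 3283*(-1/27) = 315/418 - 3283/27 = -1363789/11286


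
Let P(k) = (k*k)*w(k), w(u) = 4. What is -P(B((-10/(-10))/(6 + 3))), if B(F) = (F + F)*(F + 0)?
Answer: -16/6561 ≈ -0.0024387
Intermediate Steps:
B(F) = 2*F**2 (B(F) = (2*F)*F = 2*F**2)
P(k) = 4*k**2 (P(k) = (k*k)*4 = k**2*4 = 4*k**2)
-P(B((-10/(-10))/(6 + 3))) = -4*(2*((-10/(-10))/(6 + 3))**2)**2 = -4*(2*(-10*(-1/10)/9)**2)**2 = -4*(2*(1*(1/9))**2)**2 = -4*(2*(1/9)**2)**2 = -4*(2*(1/81))**2 = -4*(2/81)**2 = -4*4/6561 = -1*16/6561 = -16/6561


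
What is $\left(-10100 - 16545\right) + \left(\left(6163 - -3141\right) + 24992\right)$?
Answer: $7651$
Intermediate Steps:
$\left(-10100 - 16545\right) + \left(\left(6163 - -3141\right) + 24992\right) = -26645 + \left(\left(6163 + 3141\right) + 24992\right) = -26645 + \left(9304 + 24992\right) = -26645 + 34296 = 7651$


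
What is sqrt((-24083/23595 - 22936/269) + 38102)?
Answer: sqrt(12656753456421165)/577005 ≈ 194.98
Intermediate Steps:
sqrt((-24083/23595 - 22936/269) + 38102) = sqrt(-547653247/6347055 + 38102) = sqrt(241287836363/6347055) = sqrt(12656753456421165)/577005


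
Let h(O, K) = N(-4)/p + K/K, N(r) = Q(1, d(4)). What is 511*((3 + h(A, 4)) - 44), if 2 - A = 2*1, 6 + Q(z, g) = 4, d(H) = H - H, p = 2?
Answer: -20951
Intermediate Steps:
d(H) = 0
Q(z, g) = -2 (Q(z, g) = -6 + 4 = -2)
N(r) = -2
A = 0 (A = 2 - 2 = 0)
h(O, K) = 0 (h(O, K) = -2/2 + K/K = -2*1/2 + 1 = -1 + 1 = 0)
511*((3 + h(A, 4)) - 44) = 511*((3 + 0) - 44) = 511*(3 - 44) = 511*(-41) = -20951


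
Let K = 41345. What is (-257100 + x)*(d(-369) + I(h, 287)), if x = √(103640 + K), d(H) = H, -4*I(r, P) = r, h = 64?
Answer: 98983500 - 385*√144985 ≈ 9.8837e+7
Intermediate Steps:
I(r, P) = -r/4
x = √144985 (x = √(103640 + 41345) = √144985 ≈ 380.77)
(-257100 + x)*(d(-369) + I(h, 287)) = (-257100 + √144985)*(-369 - ¼*64) = (-257100 + √144985)*(-369 - 16) = (-257100 + √144985)*(-385) = 98983500 - 385*√144985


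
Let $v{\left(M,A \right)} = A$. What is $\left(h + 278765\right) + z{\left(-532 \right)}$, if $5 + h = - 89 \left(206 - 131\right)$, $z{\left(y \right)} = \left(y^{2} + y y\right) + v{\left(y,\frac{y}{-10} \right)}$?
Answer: $\frac{4190931}{5} \approx 8.3819 \cdot 10^{5}$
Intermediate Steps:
$z{\left(y \right)} = 2 y^{2} - \frac{y}{10}$ ($z{\left(y \right)} = \left(y^{2} + y y\right) + \frac{y}{-10} = \left(y^{2} + y^{2}\right) + y \left(- \frac{1}{10}\right) = 2 y^{2} - \frac{y}{10}$)
$h = -6680$ ($h = -5 - 89 \left(206 - 131\right) = -5 - 6675 = -6680$)
$\left(h + 278765\right) + z{\left(-532 \right)} = \left(-6680 + 278765\right) + \frac{1}{10} \left(-532\right) \left(-1 + 20 \left(-532\right)\right) = 272085 + \frac{1}{10} \left(-532\right) \left(-1 - 10640\right) = 272085 + \frac{1}{10} \left(-532\right) \left(-10641\right) = 272085 + \frac{2830506}{5} = \frac{4190931}{5}$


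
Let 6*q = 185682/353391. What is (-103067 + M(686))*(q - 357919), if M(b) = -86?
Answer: 13047340459670446/353391 ≈ 3.6920e+10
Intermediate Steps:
q = 30947/353391 (q = (185682/353391)/6 = (185682*(1/353391))/6 = (1/6)*(61894/117797) = 30947/353391 ≈ 0.087572)
(-103067 + M(686))*(q - 357919) = (-103067 - 86)*(30947/353391 - 357919) = -103153*(-126485322382/353391) = 13047340459670446/353391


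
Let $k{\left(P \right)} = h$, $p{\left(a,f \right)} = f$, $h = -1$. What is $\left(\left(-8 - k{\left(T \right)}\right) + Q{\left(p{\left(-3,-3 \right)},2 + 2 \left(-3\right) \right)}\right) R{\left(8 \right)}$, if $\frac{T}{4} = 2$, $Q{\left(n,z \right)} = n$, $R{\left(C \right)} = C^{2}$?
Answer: $-640$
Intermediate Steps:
$T = 8$ ($T = 4 \cdot 2 = 8$)
$k{\left(P \right)} = -1$
$\left(\left(-8 - k{\left(T \right)}\right) + Q{\left(p{\left(-3,-3 \right)},2 + 2 \left(-3\right) \right)}\right) R{\left(8 \right)} = \left(\left(-8 - -1\right) - 3\right) 8^{2} = \left(\left(-8 + 1\right) - 3\right) 64 = \left(-7 - 3\right) 64 = \left(-10\right) 64 = -640$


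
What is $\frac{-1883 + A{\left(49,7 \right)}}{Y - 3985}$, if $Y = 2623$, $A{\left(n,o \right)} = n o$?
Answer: $\frac{770}{681} \approx 1.1307$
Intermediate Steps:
$\frac{-1883 + A{\left(49,7 \right)}}{Y - 3985} = \frac{-1883 + 49 \cdot 7}{2623 - 3985} = \frac{-1883 + 343}{-1362} = \left(-1540\right) \left(- \frac{1}{1362}\right) = \frac{770}{681}$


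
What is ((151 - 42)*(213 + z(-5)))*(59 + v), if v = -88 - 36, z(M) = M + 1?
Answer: -1480765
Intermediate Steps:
z(M) = 1 + M
v = -124
((151 - 42)*(213 + z(-5)))*(59 + v) = ((151 - 42)*(213 + (1 - 5)))*(59 - 124) = (109*(213 - 4))*(-65) = (109*209)*(-65) = 22781*(-65) = -1480765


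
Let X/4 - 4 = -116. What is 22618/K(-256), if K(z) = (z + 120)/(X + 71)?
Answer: 4263493/68 ≈ 62698.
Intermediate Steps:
X = -448 (X = 16 + 4*(-116) = 16 - 464 = -448)
K(z) = -120/377 - z/377 (K(z) = (z + 120)/(-448 + 71) = (120 + z)/(-377) = (120 + z)*(-1/377) = -120/377 - z/377)
22618/K(-256) = 22618/(-120/377 - 1/377*(-256)) = 22618/(-120/377 + 256/377) = 22618/(136/377) = 22618*(377/136) = 4263493/68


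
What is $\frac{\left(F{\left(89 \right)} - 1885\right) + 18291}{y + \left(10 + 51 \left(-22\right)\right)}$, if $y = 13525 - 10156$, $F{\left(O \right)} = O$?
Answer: $\frac{16495}{2257} \approx 7.3084$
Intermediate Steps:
$y = 3369$
$\frac{\left(F{\left(89 \right)} - 1885\right) + 18291}{y + \left(10 + 51 \left(-22\right)\right)} = \frac{\left(89 - 1885\right) + 18291}{3369 + \left(10 + 51 \left(-22\right)\right)} = \frac{\left(89 - 1885\right) + 18291}{3369 + \left(10 - 1122\right)} = \frac{-1796 + 18291}{3369 - 1112} = \frac{16495}{2257}$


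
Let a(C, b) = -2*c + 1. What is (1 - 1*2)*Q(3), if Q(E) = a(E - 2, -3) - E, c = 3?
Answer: 8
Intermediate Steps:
a(C, b) = -5 (a(C, b) = -2*3 + 1 = -6 + 1 = -5)
Q(E) = -5 - E
(1 - 1*2)*Q(3) = (1 - 1*2)*(-5 - 1*3) = (1 - 2)*(-5 - 3) = -1*(-8) = 8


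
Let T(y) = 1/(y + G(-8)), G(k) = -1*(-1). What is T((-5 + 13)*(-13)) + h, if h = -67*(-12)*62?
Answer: 5134343/103 ≈ 49848.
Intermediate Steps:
G(k) = 1
h = 49848 (h = 804*62 = 49848)
T(y) = 1/(1 + y) (T(y) = 1/(y + 1) = 1/(1 + y))
T((-5 + 13)*(-13)) + h = 1/(1 + (-5 + 13)*(-13)) + 49848 = 1/(1 + 8*(-13)) + 49848 = 1/(1 - 104) + 49848 = 1/(-103) + 49848 = -1/103 + 49848 = 5134343/103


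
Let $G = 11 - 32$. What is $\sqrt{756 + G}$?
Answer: $7 \sqrt{15} \approx 27.111$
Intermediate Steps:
$G = -21$ ($G = 11 - 32 = -21$)
$\sqrt{756 + G} = \sqrt{756 - 21} = \sqrt{735} = 7 \sqrt{15}$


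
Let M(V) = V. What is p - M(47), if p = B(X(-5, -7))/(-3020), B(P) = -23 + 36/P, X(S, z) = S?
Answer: -4699/100 ≈ -46.990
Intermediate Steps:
p = 1/100 (p = (-23 + 36/(-5))/(-3020) = (-23 + 36*(-1/5))*(-1/3020) = (-23 - 36/5)*(-1/3020) = -151/5*(-1/3020) = 1/100 ≈ 0.010000)
p - M(47) = 1/100 - 1*47 = 1/100 - 47 = -4699/100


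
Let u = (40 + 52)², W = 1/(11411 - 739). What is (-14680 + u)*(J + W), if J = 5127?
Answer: -42513823065/1334 ≈ -3.1869e+7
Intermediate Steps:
W = 1/10672 ≈ 9.3703e-5
u = 8464 (u = 92² = 8464)
(-14680 + u)*(J + W) = (-14680 + 8464)*(5127 + 1/10672) = -6216*54715345/10672 = -42513823065/1334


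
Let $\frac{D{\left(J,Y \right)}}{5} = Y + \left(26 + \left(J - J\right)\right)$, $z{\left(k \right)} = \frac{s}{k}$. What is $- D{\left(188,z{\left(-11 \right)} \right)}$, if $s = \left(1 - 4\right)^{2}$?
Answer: $- \frac{1385}{11} \approx -125.91$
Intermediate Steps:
$s = 9$ ($s = \left(-3\right)^{2} = 9$)
$z{\left(k \right)} = \frac{9}{k}$
$D{\left(J,Y \right)} = 130 + 5 Y$ ($D{\left(J,Y \right)} = 5 \left(Y + \left(26 + \left(J - J\right)\right)\right) = 5 \left(Y + \left(26 + 0\right)\right) = 5 \left(Y + 26\right) = 5 \left(26 + Y\right) = 130 + 5 Y$)
$- D{\left(188,z{\left(-11 \right)} \right)} = - (130 + 5 \frac{9}{-11}) = - (130 + 5 \cdot 9 \left(- \frac{1}{11}\right)) = - (130 + 5 \left(- \frac{9}{11}\right)) = - (130 - \frac{45}{11}) = \left(-1\right) \frac{1385}{11} = - \frac{1385}{11}$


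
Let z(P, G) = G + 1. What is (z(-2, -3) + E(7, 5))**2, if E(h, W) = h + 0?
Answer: 25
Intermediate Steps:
E(h, W) = h
z(P, G) = 1 + G
(z(-2, -3) + E(7, 5))**2 = ((1 - 3) + 7)**2 = (-2 + 7)**2 = 5**2 = 25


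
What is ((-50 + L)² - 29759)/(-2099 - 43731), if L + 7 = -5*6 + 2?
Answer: 11267/22915 ≈ 0.49169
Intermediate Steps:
L = -35 (L = -7 + (-5*6 + 2) = -7 + (-30 + 2) = -7 - 28 = -35)
((-50 + L)² - 29759)/(-2099 - 43731) = ((-50 - 35)² - 29759)/(-2099 - 43731) = ((-85)² - 29759)/(-45830) = (7225 - 29759)*(-1/45830) = -22534*(-1/45830) = 11267/22915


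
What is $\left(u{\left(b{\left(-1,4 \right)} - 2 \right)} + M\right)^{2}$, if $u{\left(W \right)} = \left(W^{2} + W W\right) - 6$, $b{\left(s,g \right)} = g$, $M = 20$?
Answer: $484$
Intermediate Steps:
$u{\left(W \right)} = -6 + 2 W^{2}$ ($u{\left(W \right)} = \left(W^{2} + W^{2}\right) - 6 = 2 W^{2} - 6 = -6 + 2 W^{2}$)
$\left(u{\left(b{\left(-1,4 \right)} - 2 \right)} + M\right)^{2} = \left(\left(-6 + 2 \left(4 - 2\right)^{2}\right) + 20\right)^{2} = \left(\left(-6 + 2 \cdot 2^{2}\right) + 20\right)^{2} = \left(\left(-6 + 2 \cdot 4\right) + 20\right)^{2} = \left(\left(-6 + 8\right) + 20\right)^{2} = \left(2 + 20\right)^{2} = 22^{2} = 484$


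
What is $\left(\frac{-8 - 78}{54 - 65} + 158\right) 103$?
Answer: $\frac{187872}{11} \approx 17079.0$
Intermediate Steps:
$\left(\frac{-8 - 78}{54 - 65} + 158\right) 103 = \left(- \frac{86}{-11} + 158\right) 103 = \left(\left(-86\right) \left(- \frac{1}{11}\right) + 158\right) 103 = \left(\frac{86}{11} + 158\right) 103 = \frac{1824}{11} \cdot 103 = \frac{187872}{11}$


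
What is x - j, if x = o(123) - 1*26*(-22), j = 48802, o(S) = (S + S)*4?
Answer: -47246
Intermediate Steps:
o(S) = 8*S (o(S) = (2*S)*4 = 8*S)
x = 1556 (x = 8*123 - 1*26*(-22) = 984 - 26*(-22) = 984 - 1*(-572) = 984 + 572 = 1556)
x - j = 1556 - 1*48802 = 1556 - 48802 = -47246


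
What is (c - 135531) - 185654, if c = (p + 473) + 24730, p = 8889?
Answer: -287093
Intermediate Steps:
c = 34092 (c = (8889 + 473) + 24730 = 9362 + 24730 = 34092)
(c - 135531) - 185654 = (34092 - 135531) - 185654 = -101439 - 185654 = -287093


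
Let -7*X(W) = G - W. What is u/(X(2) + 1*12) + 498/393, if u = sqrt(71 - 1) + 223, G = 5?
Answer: 217937/10611 + 7*sqrt(70)/81 ≈ 21.262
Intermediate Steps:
X(W) = -5/7 + W/7 (X(W) = -(5 - W)/7 = -5/7 + W/7)
u = 223 + sqrt(70) (u = sqrt(70) + 223 = 223 + sqrt(70) ≈ 231.37)
u/(X(2) + 1*12) + 498/393 = (223 + sqrt(70))/((-5/7 + (1/7)*2) + 1*12) + 498/393 = (223 + sqrt(70))/((-5/7 + 2/7) + 12) + 498*(1/393) = (223 + sqrt(70))/(-3/7 + 12) + 166/131 = (223 + sqrt(70))/(81/7) + 166/131 = (223 + sqrt(70))*(7/81) + 166/131 = (1561/81 + 7*sqrt(70)/81) + 166/131 = 217937/10611 + 7*sqrt(70)/81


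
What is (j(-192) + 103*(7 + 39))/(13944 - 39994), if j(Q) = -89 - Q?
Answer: -4841/26050 ≈ -0.18583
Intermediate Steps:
(j(-192) + 103*(7 + 39))/(13944 - 39994) = ((-89 - 1*(-192)) + 103*(7 + 39))/(13944 - 39994) = ((-89 + 192) + 103*46)/(-26050) = (103 + 4738)*(-1/26050) = 4841*(-1/26050) = -4841/26050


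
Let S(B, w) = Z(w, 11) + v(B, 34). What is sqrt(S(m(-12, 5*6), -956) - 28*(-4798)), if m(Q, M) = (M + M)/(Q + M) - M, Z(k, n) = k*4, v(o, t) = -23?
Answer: sqrt(130497) ≈ 361.24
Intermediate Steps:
Z(k, n) = 4*k
m(Q, M) = -M + 2*M/(M + Q) (m(Q, M) = (2*M)/(M + Q) - M = 2*M/(M + Q) - M = -M + 2*M/(M + Q))
S(B, w) = -23 + 4*w (S(B, w) = 4*w - 23 = -23 + 4*w)
sqrt(S(m(-12, 5*6), -956) - 28*(-4798)) = sqrt((-23 + 4*(-956)) - 28*(-4798)) = sqrt((-23 - 3824) + 134344) = sqrt(-3847 + 134344) = sqrt(130497)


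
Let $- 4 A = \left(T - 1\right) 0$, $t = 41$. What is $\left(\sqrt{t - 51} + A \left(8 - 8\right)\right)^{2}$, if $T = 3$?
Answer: $-10$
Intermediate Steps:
$A = 0$ ($A = - \frac{\left(3 - 1\right) 0}{4} = - \frac{2 \cdot 0}{4} = \left(- \frac{1}{4}\right) 0 = 0$)
$\left(\sqrt{t - 51} + A \left(8 - 8\right)\right)^{2} = \left(\sqrt{41 - 51} + 0 \left(8 - 8\right)\right)^{2} = \left(\sqrt{-10} + 0 \left(8 - 8\right)\right)^{2} = \left(i \sqrt{10} + 0 \cdot 0\right)^{2} = \left(i \sqrt{10} + 0\right)^{2} = \left(i \sqrt{10}\right)^{2} = -10$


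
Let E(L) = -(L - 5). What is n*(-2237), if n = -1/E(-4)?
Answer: 2237/9 ≈ 248.56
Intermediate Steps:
E(L) = 5 - L (E(L) = -(-5 + L) = 5 - L)
n = -⅑ (n = -1/(5 - 1*(-4)) = -1/(5 + 4) = -1/9 = -1*⅑ = -⅑ ≈ -0.11111)
n*(-2237) = -⅑*(-2237) = 2237/9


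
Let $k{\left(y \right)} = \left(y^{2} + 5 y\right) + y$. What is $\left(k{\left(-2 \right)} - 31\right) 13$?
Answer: $-507$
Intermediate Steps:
$k{\left(y \right)} = y^{2} + 6 y$
$\left(k{\left(-2 \right)} - 31\right) 13 = \left(- 2 \left(6 - 2\right) - 31\right) 13 = \left(\left(-2\right) 4 - 31\right) 13 = \left(-8 - 31\right) 13 = \left(-39\right) 13 = -507$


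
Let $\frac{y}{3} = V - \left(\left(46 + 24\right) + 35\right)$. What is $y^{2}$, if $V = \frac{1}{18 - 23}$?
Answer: $\frac{2490084}{25} \approx 99603.0$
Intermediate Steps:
$V = - \frac{1}{5}$ ($V = \frac{1}{-5} = - \frac{1}{5} \approx -0.2$)
$y = - \frac{1578}{5}$ ($y = 3 \left(- \frac{1}{5} - \left(\left(46 + 24\right) + 35\right)\right) = 3 \left(- \frac{1}{5} - \left(70 + 35\right)\right) = 3 \left(- \frac{1}{5} - 105\right) = 3 \left(- \frac{526}{5}\right) = - \frac{1578}{5} \approx -315.6$)
$y^{2} = \left(- \frac{1578}{5}\right)^{2} = \frac{2490084}{25}$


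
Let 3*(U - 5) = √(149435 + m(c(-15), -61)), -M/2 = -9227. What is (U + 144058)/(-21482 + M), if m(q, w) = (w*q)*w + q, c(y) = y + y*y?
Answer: -144063/3028 - √931055/9084 ≈ -47.683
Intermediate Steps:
c(y) = y + y²
M = 18454 (M = -2*(-9227) = 18454)
m(q, w) = q + q*w² (m(q, w) = (q*w)*w + q = q*w² + q = q + q*w²)
U = 5 + √931055/3 (U = 5 + √(149435 + (-15*(1 - 15))*(1 + (-61)²))/3 = 5 + √(149435 + (-15*(-14))*(1 + 3721))/3 = 5 + √(149435 + 210*3722)/3 = 5 + √(149435 + 781620)/3 = 5 + √931055/3 ≈ 326.64)
(U + 144058)/(-21482 + M) = ((5 + √931055/3) + 144058)/(-21482 + 18454) = (144063 + √931055/3)/(-3028) = (144063 + √931055/3)*(-1/3028) = -144063/3028 - √931055/9084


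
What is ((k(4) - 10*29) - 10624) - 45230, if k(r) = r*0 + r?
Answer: -56140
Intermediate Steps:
k(r) = r (k(r) = 0 + r = r)
((k(4) - 10*29) - 10624) - 45230 = ((4 - 10*29) - 10624) - 45230 = ((4 - 290) - 10624) - 45230 = (-286 - 10624) - 45230 = -10910 - 45230 = -56140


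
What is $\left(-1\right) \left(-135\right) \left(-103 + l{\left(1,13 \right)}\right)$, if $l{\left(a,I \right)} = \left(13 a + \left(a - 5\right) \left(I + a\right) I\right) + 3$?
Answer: $-110025$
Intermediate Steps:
$l{\left(a,I \right)} = 3 + 13 a + I \left(-5 + a\right) \left(I + a\right)$ ($l{\left(a,I \right)} = \left(13 a + \left(-5 + a\right) \left(I + a\right) I\right) + 3 = \left(13 a + I \left(-5 + a\right) \left(I + a\right)\right) + 3 = 3 + 13 a + I \left(-5 + a\right) \left(I + a\right)$)
$\left(-1\right) \left(-135\right) \left(-103 + l{\left(1,13 \right)}\right) = \left(-1\right) \left(-135\right) \left(-103 + \left(3 - 5 \cdot 13^{2} + 13 \cdot 1 + 13 \cdot 1^{2} + 1 \cdot 13^{2} - 65 \cdot 1\right)\right) = 135 \left(-103 + \left(3 - 845 + 13 + 13 \cdot 1 + 1 \cdot 169 - 65\right)\right) = 135 \left(-103 + \left(3 - 845 + 13 + 13 + 169 - 65\right)\right) = 135 \left(-103 - 712\right) = 135 \left(-815\right) = -110025$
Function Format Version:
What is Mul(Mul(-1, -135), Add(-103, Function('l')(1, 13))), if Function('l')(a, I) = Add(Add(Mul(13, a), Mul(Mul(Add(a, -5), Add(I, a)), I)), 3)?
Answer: -110025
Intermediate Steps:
Function('l')(a, I) = Add(3, Mul(13, a), Mul(I, Add(-5, a), Add(I, a))) (Function('l')(a, I) = Add(Add(Mul(13, a), Mul(Mul(Add(-5, a), Add(I, a)), I)), 3) = Add(Add(Mul(13, a), Mul(I, Add(-5, a), Add(I, a))), 3) = Add(3, Mul(13, a), Mul(I, Add(-5, a), Add(I, a))))
Mul(Mul(-1, -135), Add(-103, Function('l')(1, 13))) = Mul(Mul(-1, -135), Add(-103, Add(3, Mul(-5, Pow(13, 2)), Mul(13, 1), Mul(13, Pow(1, 2)), Mul(1, Pow(13, 2)), Mul(-5, 13, 1)))) = Mul(135, Add(-103, Add(3, Mul(-5, 169), 13, Mul(13, 1), Mul(1, 169), -65))) = Mul(135, Add(-103, Add(3, -845, 13, 13, 169, -65))) = Mul(135, Add(-103, -712)) = Mul(135, -815) = -110025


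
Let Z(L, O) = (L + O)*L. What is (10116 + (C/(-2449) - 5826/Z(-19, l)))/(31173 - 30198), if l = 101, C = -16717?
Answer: 19319167916/1860076725 ≈ 10.386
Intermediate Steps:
Z(L, O) = L*(L + O)
(10116 + (C/(-2449) - 5826/Z(-19, l)))/(31173 - 30198) = (10116 + (-16717/(-2449) - 5826*(-1/(19*(-19 + 101)))))/(31173 - 30198) = (10116 + (-16717*(-1/2449) - 5826/((-19*82))))/975 = (10116 + (16717/2449 - 5826/(-1558)))*(1/975) = (10116 + (16717/2449 - 5826*(-1/1558)))*(1/975) = (10116 + (16717/2449 + 2913/779))*(1/975) = (10116 + 20156480/1907771)*(1/975) = (19319167916/1907771)*(1/975) = 19319167916/1860076725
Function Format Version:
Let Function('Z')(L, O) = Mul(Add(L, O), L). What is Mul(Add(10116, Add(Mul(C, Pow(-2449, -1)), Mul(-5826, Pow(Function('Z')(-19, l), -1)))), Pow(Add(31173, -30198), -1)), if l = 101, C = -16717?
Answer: Rational(19319167916, 1860076725) ≈ 10.386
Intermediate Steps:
Function('Z')(L, O) = Mul(L, Add(L, O))
Mul(Add(10116, Add(Mul(C, Pow(-2449, -1)), Mul(-5826, Pow(Function('Z')(-19, l), -1)))), Pow(Add(31173, -30198), -1)) = Mul(Add(10116, Add(Mul(-16717, Pow(-2449, -1)), Mul(-5826, Pow(Mul(-19, Add(-19, 101)), -1)))), Pow(Add(31173, -30198), -1)) = Mul(Add(10116, Add(Mul(-16717, Rational(-1, 2449)), Mul(-5826, Pow(Mul(-19, 82), -1)))), Pow(975, -1)) = Mul(Add(10116, Add(Rational(16717, 2449), Mul(-5826, Pow(-1558, -1)))), Rational(1, 975)) = Mul(Add(10116, Add(Rational(16717, 2449), Mul(-5826, Rational(-1, 1558)))), Rational(1, 975)) = Mul(Add(10116, Add(Rational(16717, 2449), Rational(2913, 779))), Rational(1, 975)) = Mul(Add(10116, Rational(20156480, 1907771)), Rational(1, 975)) = Mul(Rational(19319167916, 1907771), Rational(1, 975)) = Rational(19319167916, 1860076725)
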